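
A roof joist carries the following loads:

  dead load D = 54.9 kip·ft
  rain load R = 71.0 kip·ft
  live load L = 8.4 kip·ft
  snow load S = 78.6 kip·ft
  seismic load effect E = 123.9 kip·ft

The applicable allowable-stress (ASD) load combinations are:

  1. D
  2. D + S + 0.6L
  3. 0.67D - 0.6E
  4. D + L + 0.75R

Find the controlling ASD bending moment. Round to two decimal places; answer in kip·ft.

1. 1.0(54.9) = 54.90
2. 1.0(54.9) + 1.0(78.6) + 0.6(8.4) = 138.54
3. 0.67(54.9) - 0.6(123.9) = -37.56
4. 1.0(54.9) + 1.0(8.4) + 0.75(71.0) = 116.55
Maximum is from combination 2.

138.54 kip·ft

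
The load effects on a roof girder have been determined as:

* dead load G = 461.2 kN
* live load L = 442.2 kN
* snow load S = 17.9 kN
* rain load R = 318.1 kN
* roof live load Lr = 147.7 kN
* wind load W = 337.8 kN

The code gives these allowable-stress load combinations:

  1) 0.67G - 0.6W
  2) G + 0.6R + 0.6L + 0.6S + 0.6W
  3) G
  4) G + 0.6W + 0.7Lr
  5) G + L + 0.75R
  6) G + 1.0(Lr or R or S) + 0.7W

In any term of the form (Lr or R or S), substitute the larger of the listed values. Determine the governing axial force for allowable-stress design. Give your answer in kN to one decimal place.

1142.0 kN

(Lr or R or S) → R = 318.1 kN.
1) 0.67(461.2) - 0.6(337.8) = 309.0 - 202.7 = 106.3
2) 1.0(461.2) + 0.6(318.1) + 0.6(442.2) + 0.6(17.9) + 0.6(337.8) = 461.2 + 190.9 + 265.3 + 10.7 + 202.7 = 1130.8
3) 1.0(461.2) = 461.2
4) 1.0(461.2) + 0.6(337.8) + 0.7(147.7) = 461.2 + 202.7 + 103.4 = 767.3
5) 1.0(461.2) + 1.0(442.2) + 0.75(318.1) = 461.2 + 442.2 + 238.6 = 1142.0
6) 1.0(461.2) + 1.0(318.1) + 0.7(337.8) = 461.2 + 318.1 + 236.5 = 1015.8
Combination 5 governs: N = 1142.0 kN.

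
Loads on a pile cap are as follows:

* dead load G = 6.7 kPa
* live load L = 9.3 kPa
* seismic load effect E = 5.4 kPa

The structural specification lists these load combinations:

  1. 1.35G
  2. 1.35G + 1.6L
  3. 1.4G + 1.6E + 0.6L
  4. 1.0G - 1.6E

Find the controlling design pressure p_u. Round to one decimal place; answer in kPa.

1. 1.35(6.7) = 9.0
2. 1.35(6.7) + 1.6(9.3) = 9.0 + 14.9 = 23.9
3. 1.4(6.7) + 1.6(5.4) + 0.6(9.3) = 9.4 + 8.6 + 5.6 = 23.6
4. 1.0(6.7) - 1.6(5.4) = 6.7 - 8.6 = -1.9
The controlling combination is 2, giving 23.9 kPa.

23.9 kPa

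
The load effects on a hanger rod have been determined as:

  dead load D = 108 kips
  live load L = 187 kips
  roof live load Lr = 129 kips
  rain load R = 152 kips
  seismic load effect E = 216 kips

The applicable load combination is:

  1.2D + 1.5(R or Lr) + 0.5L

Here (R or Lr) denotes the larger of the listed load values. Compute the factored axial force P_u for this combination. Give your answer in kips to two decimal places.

451.10 kips

(R or Lr) → R = 152 kips.
1.2(108) + 1.5(152) + 0.5(187) = 451.10
P_u = 451.10 kips.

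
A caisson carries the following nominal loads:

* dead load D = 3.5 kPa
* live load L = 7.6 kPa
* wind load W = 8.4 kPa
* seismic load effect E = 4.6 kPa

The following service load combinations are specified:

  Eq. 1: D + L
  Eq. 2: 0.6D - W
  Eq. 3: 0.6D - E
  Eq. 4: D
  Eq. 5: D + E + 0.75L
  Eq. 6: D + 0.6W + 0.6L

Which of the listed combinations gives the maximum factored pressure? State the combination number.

Combination 5

Eq. 1: 1.0(3.5) + 1.0(7.6) = 3.5 + 7.6 = 11.1
Eq. 2: 0.6(3.5) - 1.0(8.4) = 2.1 - 8.4 = -6.3
Eq. 3: 0.6(3.5) - 1.0(4.6) = 2.1 - 4.6 = -2.5
Eq. 4: 1.0(3.5) = 3.5
Eq. 5: 1.0(3.5) + 1.0(4.6) + 0.75(7.6) = 3.5 + 4.6 + 5.7 = 13.8
Eq. 6: 1.0(3.5) + 0.6(8.4) + 0.6(7.6) = 3.5 + 5.0 + 4.6 = 13.1
The largest value is 13.8 kPa from combination 5.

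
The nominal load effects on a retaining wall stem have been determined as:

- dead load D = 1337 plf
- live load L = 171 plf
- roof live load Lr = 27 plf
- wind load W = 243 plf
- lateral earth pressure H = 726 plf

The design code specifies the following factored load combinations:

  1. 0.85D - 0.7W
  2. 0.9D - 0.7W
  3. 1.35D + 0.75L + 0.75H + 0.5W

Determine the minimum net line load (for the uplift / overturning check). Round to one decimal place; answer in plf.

1. 0.85(1337) - 0.7(243) = 1136.5 - 170.1 = 966.4
2. 0.9(1337) - 0.7(243) = 1203.3 - 170.1 = 1033.2
3. 1.35(1337) + 0.75(171) + 0.75(726) + 0.5(243) = 2599.2
Combination 1 gives the minimum: 966.4 plf.

966.4 plf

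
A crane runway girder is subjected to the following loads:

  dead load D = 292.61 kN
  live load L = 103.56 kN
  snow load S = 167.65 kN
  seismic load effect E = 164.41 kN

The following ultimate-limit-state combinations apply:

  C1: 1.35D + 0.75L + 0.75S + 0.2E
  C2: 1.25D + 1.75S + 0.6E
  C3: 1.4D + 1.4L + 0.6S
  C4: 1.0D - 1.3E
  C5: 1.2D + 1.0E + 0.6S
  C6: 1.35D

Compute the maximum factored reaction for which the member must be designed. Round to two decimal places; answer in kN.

C1: 1.35(292.61) + 0.75(103.56) + 0.75(167.65) + 0.2(164.41) = 631.31
C2: 1.25(292.61) + 1.75(167.65) + 0.6(164.41) = 757.80
C3: 1.4(292.61) + 1.4(103.56) + 0.6(167.65) = 655.23
C4: 1.0(292.61) - 1.3(164.41) = 78.88
C5: 1.2(292.61) + 1.0(164.41) + 0.6(167.65) = 616.13
C6: 1.35(292.61) = 395.02
Combination 2 governs: V_u = 757.80 kN.

757.80 kN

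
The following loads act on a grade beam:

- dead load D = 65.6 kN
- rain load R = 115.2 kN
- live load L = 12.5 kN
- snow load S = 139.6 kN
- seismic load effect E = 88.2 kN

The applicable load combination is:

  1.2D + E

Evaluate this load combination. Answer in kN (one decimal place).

166.9 kN

1.2(65.6) + 1.0(88.2) = 78.7 + 88.2 = 166.9
V_u = 166.9 kN.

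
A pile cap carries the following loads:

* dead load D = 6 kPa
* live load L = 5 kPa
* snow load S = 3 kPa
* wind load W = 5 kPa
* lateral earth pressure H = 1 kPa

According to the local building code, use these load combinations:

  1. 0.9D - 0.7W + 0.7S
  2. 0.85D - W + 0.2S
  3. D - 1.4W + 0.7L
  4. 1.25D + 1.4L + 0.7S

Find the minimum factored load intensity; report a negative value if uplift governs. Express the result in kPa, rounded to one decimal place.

1. 0.9(6) - 0.7(5) + 0.7(3) = 4.0
2. 0.85(6) - 1.0(5) + 0.2(3) = 0.7
3. 1.0(6) - 1.4(5) + 0.7(5) = 2.5
4. 1.25(6) + 1.4(5) + 0.7(3) = 16.6
Combination 2 gives the minimum: 0.7 kPa.

0.7 kPa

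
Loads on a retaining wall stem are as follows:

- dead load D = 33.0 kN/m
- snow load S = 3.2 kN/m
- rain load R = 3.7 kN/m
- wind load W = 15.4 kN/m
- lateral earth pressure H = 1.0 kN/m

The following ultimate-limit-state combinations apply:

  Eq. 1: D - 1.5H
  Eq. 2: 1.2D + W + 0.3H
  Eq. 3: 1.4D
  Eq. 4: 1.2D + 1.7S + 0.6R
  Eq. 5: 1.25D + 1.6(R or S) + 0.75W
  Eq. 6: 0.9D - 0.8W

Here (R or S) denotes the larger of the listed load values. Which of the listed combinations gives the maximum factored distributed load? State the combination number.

Combination 5

(R or S) → R = 3.7 kN/m.
Eq. 1: 1.0(33.0) - 1.5(1.0) = 31.5
Eq. 2: 1.2(33.0) + 1.0(15.4) + 0.3(1.0) = 55.3
Eq. 3: 1.4(33.0) = 46.2
Eq. 4: 1.2(33.0) + 1.7(3.2) + 0.6(3.7) = 47.3
Eq. 5: 1.25(33.0) + 1.6(3.7) + 0.75(15.4) = 58.7
Eq. 6: 0.9(33.0) - 0.8(15.4) = 17.4
The largest value is 58.7 kN/m from combination 5.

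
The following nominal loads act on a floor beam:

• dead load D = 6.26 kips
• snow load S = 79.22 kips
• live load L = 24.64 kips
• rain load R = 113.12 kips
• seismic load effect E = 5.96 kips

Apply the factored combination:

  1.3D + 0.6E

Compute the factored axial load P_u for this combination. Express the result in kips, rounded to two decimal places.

1.3(6.26) + 0.6(5.96) = 11.71
P_u = 11.71 kips.

11.71 kips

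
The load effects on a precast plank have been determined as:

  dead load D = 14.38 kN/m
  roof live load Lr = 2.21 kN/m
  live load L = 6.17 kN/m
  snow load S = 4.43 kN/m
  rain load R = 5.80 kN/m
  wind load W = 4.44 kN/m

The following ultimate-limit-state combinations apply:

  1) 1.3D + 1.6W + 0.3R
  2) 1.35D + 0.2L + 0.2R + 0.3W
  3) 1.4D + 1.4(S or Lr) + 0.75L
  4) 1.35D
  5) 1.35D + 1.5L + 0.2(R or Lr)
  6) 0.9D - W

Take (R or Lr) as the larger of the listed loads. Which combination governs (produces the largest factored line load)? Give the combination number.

Combination 3

(S or Lr) → S = 4.43 kN/m; (R or Lr) → R = 5.80 kN/m.
1) 1.3(14.38) + 1.6(4.44) + 0.3(5.80) = 27.54
2) 1.35(14.38) + 0.2(6.17) + 0.2(5.80) + 0.3(4.44) = 23.14
3) 1.4(14.38) + 1.4(4.43) + 0.75(6.17) = 20.13 + 6.20 + 4.63 = 30.96
4) 1.35(14.38) = 19.41
5) 1.35(14.38) + 1.5(6.17) + 0.2(5.80) = 19.41 + 9.26 + 1.16 = 29.83
6) 0.9(14.38) - 1.0(4.44) = 12.94 - 4.44 = 8.50
The largest value is 30.96 kN/m from combination 3.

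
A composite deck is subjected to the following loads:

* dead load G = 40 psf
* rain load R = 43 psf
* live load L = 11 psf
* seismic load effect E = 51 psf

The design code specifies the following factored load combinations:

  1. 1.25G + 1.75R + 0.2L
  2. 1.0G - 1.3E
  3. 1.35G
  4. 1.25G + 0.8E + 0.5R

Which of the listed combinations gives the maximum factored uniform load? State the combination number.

1. 1.25(40) + 1.75(43) + 0.2(11) = 50.0 + 75.3 + 2.2 = 127.5
2. 1.0(40) - 1.3(51) = 40.0 - 66.3 = -26.3
3. 1.35(40) = 54.0
4. 1.25(40) + 0.8(51) + 0.5(43) = 50.0 + 40.8 + 21.5 = 112.3
The largest value is 127.5 psf from combination 1.

Combination 1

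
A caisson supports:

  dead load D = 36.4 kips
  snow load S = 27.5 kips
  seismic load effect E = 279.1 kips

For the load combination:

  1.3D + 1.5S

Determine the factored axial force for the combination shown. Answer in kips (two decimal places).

88.57 kips

1.3(36.4) + 1.5(27.5) = 88.57
P_u = 88.57 kips.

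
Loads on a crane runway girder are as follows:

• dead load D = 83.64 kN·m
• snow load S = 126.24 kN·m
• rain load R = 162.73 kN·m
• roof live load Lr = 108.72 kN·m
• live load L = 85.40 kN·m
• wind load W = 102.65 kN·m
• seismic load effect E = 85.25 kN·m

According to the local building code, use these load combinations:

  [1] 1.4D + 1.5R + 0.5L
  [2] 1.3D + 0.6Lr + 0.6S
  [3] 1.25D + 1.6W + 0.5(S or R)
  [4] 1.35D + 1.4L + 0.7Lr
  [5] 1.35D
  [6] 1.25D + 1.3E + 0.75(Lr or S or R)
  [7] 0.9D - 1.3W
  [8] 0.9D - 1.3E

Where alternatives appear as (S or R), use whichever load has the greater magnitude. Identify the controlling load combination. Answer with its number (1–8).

Combination 1

(S or R) → R = 162.73 kN·m; (Lr or S or R) → R = 162.73 kN·m.
[1] 1.4(83.64) + 1.5(162.73) + 0.5(85.40) = 403.89
[2] 1.3(83.64) + 0.6(108.72) + 0.6(126.24) = 249.71
[3] 1.25(83.64) + 1.6(102.65) + 0.5(162.73) = 104.55 + 164.24 + 81.37 = 350.16
[4] 1.35(83.64) + 1.4(85.40) + 0.7(108.72) = 308.58
[5] 1.35(83.64) = 112.91
[6] 1.25(83.64) + 1.3(85.25) + 0.75(162.73) = 337.42
[7] 0.9(83.64) - 1.3(102.65) = 75.28 - 133.45 = -58.17
[8] 0.9(83.64) - 1.3(85.25) = 75.28 - 110.83 = -35.55
The largest value is 403.89 kN·m from combination 1.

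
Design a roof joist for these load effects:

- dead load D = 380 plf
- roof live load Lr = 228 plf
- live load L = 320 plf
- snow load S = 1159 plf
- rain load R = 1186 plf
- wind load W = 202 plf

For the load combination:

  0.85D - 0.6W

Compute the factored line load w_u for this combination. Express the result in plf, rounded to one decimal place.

0.85(380) - 0.6(202) = 201.8
w_u = 201.8 plf.

201.8 plf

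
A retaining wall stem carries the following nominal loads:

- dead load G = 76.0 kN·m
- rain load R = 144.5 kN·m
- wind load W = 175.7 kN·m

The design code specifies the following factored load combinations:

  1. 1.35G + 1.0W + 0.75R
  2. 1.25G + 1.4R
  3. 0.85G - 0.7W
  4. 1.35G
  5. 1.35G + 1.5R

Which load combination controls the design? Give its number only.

Combination 1

1. 1.35(76.0) + 1.0(175.7) + 0.75(144.5) = 102.6 + 175.7 + 108.4 = 386.7
2. 1.25(76.0) + 1.4(144.5) = 95.0 + 202.3 = 297.3
3. 0.85(76.0) - 0.7(175.7) = 64.6 - 123.0 = -58.4
4. 1.35(76.0) = 102.6
5. 1.35(76.0) + 1.5(144.5) = 102.6 + 216.8 = 319.4
The largest value is 386.7 kN·m from combination 1.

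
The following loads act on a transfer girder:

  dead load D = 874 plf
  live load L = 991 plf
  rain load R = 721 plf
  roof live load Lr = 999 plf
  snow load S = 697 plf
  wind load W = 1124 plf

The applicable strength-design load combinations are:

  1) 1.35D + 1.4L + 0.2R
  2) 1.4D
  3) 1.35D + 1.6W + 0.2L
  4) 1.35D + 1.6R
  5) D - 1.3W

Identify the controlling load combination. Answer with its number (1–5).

Combination 3

1) 1.35(874) + 1.4(991) + 0.2(721) = 2711.5
2) 1.4(874) = 1223.6
3) 1.35(874) + 1.6(1124) + 0.2(991) = 3176.5
4) 1.35(874) + 1.6(721) = 2333.5
5) 1.0(874) - 1.3(1124) = -587.2
The largest value is 3176.5 plf from combination 3.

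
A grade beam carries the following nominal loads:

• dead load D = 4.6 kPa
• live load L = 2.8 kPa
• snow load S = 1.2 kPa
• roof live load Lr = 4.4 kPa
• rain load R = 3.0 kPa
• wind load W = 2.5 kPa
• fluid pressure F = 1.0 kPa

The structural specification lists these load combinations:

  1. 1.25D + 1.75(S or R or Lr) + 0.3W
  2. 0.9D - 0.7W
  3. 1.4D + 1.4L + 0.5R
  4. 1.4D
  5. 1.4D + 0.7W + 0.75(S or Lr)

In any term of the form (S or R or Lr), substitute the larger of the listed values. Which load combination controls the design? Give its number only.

(S or R or Lr) → Lr = 4.4 kPa; (S or Lr) → Lr = 4.4 kPa.
1. 1.25(4.6) + 1.75(4.4) + 0.3(2.5) = 5.75 + 7.70 + 0.75 = 14.20
2. 0.9(4.6) - 0.7(2.5) = 4.14 - 1.75 = 2.39
3. 1.4(4.6) + 1.4(2.8) + 0.5(3.0) = 6.44 + 3.92 + 1.50 = 11.86
4. 1.4(4.6) = 6.44
5. 1.4(4.6) + 0.7(2.5) + 0.75(4.4) = 6.44 + 1.75 + 3.30 = 11.49
The largest value is 14.20 kPa from combination 1.

Combination 1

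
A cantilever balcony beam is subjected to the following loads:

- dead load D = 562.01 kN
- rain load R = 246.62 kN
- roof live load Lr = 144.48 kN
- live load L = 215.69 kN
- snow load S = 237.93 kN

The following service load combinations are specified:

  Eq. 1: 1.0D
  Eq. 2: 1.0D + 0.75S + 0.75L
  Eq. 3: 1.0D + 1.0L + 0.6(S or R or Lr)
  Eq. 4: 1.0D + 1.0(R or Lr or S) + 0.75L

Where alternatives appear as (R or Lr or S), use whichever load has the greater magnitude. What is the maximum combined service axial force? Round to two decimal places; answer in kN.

(S or R or Lr) → R = 246.62 kN; (R or Lr or S) → R = 246.62 kN.
Eq. 1: 1.0(562.01) = 562.01
Eq. 2: 1.0(562.01) + 0.75(237.93) + 0.75(215.69) = 562.01 + 178.45 + 161.77 = 902.23
Eq. 3: 1.0(562.01) + 1.0(215.69) + 0.6(246.62) = 562.01 + 215.69 + 147.97 = 925.67
Eq. 4: 1.0(562.01) + 1.0(246.62) + 0.75(215.69) = 562.01 + 246.62 + 161.77 = 970.40
Combination 4 governs: N = 970.40 kN.

970.40 kN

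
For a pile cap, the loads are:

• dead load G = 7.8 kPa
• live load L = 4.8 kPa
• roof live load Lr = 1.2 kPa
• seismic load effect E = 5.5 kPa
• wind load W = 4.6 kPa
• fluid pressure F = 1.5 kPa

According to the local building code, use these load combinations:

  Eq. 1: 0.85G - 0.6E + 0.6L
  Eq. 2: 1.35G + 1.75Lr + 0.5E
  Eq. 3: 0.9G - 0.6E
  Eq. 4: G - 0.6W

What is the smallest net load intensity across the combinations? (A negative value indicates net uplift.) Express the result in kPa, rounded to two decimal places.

3.72 kPa

Eq. 1: 0.85(7.8) - 0.6(5.5) + 0.6(4.8) = 6.63 - 3.30 + 2.88 = 6.21
Eq. 2: 1.35(7.8) + 1.75(1.2) + 0.5(5.5) = 10.53 + 2.10 + 2.75 = 15.38
Eq. 3: 0.9(7.8) - 0.6(5.5) = 7.02 - 3.30 = 3.72
Eq. 4: 1.0(7.8) - 0.6(4.6) = 7.80 - 2.76 = 5.04
Combination 3 gives the minimum: 3.72 kPa.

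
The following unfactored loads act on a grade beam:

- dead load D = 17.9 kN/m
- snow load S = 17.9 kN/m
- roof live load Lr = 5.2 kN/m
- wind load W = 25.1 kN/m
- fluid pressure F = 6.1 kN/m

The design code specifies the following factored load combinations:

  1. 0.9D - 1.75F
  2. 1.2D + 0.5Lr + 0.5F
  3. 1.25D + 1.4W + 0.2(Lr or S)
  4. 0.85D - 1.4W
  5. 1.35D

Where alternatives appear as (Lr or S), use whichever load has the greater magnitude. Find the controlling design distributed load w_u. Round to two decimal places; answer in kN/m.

61.10 kN/m

(Lr or S) → S = 17.9 kN/m.
1. 0.9(17.9) - 1.75(6.1) = 5.44
2. 1.2(17.9) + 0.5(5.2) + 0.5(6.1) = 21.48 + 2.60 + 3.05 = 27.13
3. 1.25(17.9) + 1.4(25.1) + 0.2(17.9) = 22.38 + 35.14 + 3.58 = 61.10
4. 0.85(17.9) - 1.4(25.1) = -19.93
5. 1.35(17.9) = 24.17
Combination 3 governs: w_u = 61.10 kN/m.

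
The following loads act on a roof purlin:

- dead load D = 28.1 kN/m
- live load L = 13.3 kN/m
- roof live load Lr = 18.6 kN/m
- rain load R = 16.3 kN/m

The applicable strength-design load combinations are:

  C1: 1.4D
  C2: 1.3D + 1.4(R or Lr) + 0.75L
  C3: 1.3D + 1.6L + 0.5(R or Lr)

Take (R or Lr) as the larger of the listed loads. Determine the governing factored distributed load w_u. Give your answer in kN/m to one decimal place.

(R or Lr) → Lr = 18.6 kN/m.
C1: 1.4(28.1) = 39.3
C2: 1.3(28.1) + 1.4(18.6) + 0.75(13.3) = 72.5
C3: 1.3(28.1) + 1.6(13.3) + 0.5(18.6) = 67.1
The controlling combination is 2, giving 72.5 kN/m.

72.5 kN/m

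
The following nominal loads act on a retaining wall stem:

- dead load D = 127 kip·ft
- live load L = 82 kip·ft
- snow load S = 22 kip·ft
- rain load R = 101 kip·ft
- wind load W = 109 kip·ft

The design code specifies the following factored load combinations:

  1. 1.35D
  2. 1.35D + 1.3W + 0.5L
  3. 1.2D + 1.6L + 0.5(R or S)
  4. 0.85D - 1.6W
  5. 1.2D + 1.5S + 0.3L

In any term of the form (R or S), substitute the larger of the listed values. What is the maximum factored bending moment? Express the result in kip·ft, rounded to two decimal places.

354.15 kip·ft

(R or S) → R = 101 kip·ft.
1. 1.35(127) = 171.45
2. 1.35(127) + 1.3(109) + 0.5(82) = 171.45 + 141.70 + 41.00 = 354.15
3. 1.2(127) + 1.6(82) + 0.5(101) = 152.40 + 131.20 + 50.50 = 334.10
4. 0.85(127) - 1.6(109) = 107.95 - 174.40 = -66.45
5. 1.2(127) + 1.5(22) + 0.3(82) = 152.40 + 33.00 + 24.60 = 210.00
The controlling combination is 2, giving 354.15 kip·ft.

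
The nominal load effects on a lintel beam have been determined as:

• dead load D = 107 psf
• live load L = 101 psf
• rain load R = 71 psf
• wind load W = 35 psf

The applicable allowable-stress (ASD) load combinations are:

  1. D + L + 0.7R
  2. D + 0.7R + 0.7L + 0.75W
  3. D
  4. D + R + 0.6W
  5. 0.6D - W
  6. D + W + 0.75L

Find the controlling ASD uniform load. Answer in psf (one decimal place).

1. 1.0(107) + 1.0(101) + 0.7(71) = 107.0 + 101.0 + 49.7 = 257.7
2. 1.0(107) + 0.7(71) + 0.7(101) + 0.75(35) = 107.0 + 49.7 + 70.7 + 26.3 = 253.7
3. 1.0(107) = 107.0
4. 1.0(107) + 1.0(71) + 0.6(35) = 107.0 + 71.0 + 21.0 = 199.0
5. 0.6(107) - 1.0(35) = 64.2 - 35.0 = 29.2
6. 1.0(107) + 1.0(35) + 0.75(101) = 107.0 + 35.0 + 75.8 = 217.8
Combination 1 governs: q = 257.7 psf.

257.7 psf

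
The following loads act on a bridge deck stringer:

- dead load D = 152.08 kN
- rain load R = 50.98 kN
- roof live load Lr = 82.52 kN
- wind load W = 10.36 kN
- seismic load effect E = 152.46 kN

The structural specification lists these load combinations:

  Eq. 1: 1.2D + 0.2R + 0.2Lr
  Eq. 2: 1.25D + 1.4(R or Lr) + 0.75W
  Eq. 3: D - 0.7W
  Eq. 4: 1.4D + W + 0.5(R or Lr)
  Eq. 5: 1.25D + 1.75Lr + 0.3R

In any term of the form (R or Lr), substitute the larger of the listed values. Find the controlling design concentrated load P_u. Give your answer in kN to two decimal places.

(R or Lr) → Lr = 82.52 kN.
Eq. 1: 1.2(152.08) + 0.2(50.98) + 0.2(82.52) = 182.50 + 10.20 + 16.50 = 209.20
Eq. 2: 1.25(152.08) + 1.4(82.52) + 0.75(10.36) = 190.10 + 115.53 + 7.77 = 313.40
Eq. 3: 1.0(152.08) - 0.7(10.36) = 152.08 - 7.25 = 144.83
Eq. 4: 1.4(152.08) + 1.0(10.36) + 0.5(82.52) = 212.91 + 10.36 + 41.26 = 264.53
Eq. 5: 1.25(152.08) + 1.75(82.52) + 0.3(50.98) = 190.10 + 144.41 + 15.29 = 349.80
Maximum is from combination 5.

349.80 kN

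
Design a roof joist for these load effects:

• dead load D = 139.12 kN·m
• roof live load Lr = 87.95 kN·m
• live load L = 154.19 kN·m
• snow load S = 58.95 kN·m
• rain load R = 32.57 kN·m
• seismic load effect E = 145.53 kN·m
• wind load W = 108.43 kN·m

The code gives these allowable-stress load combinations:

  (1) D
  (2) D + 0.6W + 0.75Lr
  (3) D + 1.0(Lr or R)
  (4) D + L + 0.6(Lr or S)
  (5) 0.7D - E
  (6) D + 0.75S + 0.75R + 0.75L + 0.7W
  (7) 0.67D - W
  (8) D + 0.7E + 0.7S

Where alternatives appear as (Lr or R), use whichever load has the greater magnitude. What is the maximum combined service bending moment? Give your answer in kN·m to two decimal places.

399.30 kN·m

(Lr or R) → Lr = 87.95 kN·m; (Lr or S) → Lr = 87.95 kN·m.
(1) 1.0(139.12) = 139.12
(2) 1.0(139.12) + 0.6(108.43) + 0.75(87.95) = 270.14
(3) 1.0(139.12) + 1.0(87.95) = 227.07
(4) 1.0(139.12) + 1.0(154.19) + 0.6(87.95) = 346.08
(5) 0.7(139.12) - 1.0(145.53) = -48.15
(6) 1.0(139.12) + 0.75(58.95) + 0.75(32.57) + 0.75(154.19) + 0.7(108.43) = 399.30
(7) 0.67(139.12) - 1.0(108.43) = -15.22
(8) 1.0(139.12) + 0.7(145.53) + 0.7(58.95) = 282.26
The controlling combination is 6, giving 399.30 kN·m.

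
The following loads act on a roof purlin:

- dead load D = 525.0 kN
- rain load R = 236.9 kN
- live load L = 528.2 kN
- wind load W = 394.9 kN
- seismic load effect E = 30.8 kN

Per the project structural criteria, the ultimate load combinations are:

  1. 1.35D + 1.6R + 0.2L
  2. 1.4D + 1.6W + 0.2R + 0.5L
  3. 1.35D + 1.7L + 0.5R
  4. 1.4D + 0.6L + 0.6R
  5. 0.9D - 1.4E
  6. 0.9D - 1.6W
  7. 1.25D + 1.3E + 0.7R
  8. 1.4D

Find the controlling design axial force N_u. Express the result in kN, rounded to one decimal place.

1725.1 kN

1. 1.35(525.0) + 1.6(236.9) + 0.2(528.2) = 1193.4
2. 1.4(525.0) + 1.6(394.9) + 0.2(236.9) + 0.5(528.2) = 1678.3
3. 1.35(525.0) + 1.7(528.2) + 0.5(236.9) = 1725.1
4. 1.4(525.0) + 0.6(528.2) + 0.6(236.9) = 1194.1
5. 0.9(525.0) - 1.4(30.8) = 429.4
6. 0.9(525.0) - 1.6(394.9) = -159.3
7. 1.25(525.0) + 1.3(30.8) + 0.7(236.9) = 862.1
8. 1.4(525.0) = 735.0
The controlling combination is 3, giving 1725.1 kN.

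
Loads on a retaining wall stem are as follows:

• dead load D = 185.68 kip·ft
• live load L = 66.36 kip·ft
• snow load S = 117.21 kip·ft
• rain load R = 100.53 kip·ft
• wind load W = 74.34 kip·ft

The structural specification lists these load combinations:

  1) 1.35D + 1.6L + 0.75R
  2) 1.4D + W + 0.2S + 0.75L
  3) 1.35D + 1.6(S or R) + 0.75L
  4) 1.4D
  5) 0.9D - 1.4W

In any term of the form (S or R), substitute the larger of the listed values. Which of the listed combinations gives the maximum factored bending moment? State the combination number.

Combination 3

(S or R) → S = 117.21 kip·ft.
1) 1.35(185.68) + 1.6(66.36) + 0.75(100.53) = 432.24
2) 1.4(185.68) + 1.0(74.34) + 0.2(117.21) + 0.75(66.36) = 407.50
3) 1.35(185.68) + 1.6(117.21) + 0.75(66.36) = 487.97
4) 1.4(185.68) = 259.95
5) 0.9(185.68) - 1.4(74.34) = 63.04
The largest value is 487.97 kip·ft from combination 3.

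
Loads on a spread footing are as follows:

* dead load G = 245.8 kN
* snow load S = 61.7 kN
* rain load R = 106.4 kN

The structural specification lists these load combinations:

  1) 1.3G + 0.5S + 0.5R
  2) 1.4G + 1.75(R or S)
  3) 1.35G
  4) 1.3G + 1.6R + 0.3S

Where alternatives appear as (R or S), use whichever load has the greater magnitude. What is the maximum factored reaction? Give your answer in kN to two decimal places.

(R or S) → R = 106.4 kN.
1) 1.3(245.8) + 0.5(61.7) + 0.5(106.4) = 319.54 + 30.85 + 53.20 = 403.59
2) 1.4(245.8) + 1.75(106.4) = 344.12 + 186.20 = 530.32
3) 1.35(245.8) = 331.83
4) 1.3(245.8) + 1.6(106.4) + 0.3(61.7) = 319.54 + 170.24 + 18.51 = 508.29
The controlling combination is 2, giving 530.32 kN.

530.32 kN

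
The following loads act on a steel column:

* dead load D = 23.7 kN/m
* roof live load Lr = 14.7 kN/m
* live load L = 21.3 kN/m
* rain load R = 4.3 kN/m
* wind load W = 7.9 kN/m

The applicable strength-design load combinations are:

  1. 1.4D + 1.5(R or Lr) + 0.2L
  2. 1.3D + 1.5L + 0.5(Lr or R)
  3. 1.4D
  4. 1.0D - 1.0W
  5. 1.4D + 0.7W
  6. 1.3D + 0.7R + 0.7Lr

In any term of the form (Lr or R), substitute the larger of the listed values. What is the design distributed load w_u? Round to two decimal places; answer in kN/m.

70.11 kN/m

(R or Lr) → Lr = 14.7 kN/m; (Lr or R) → Lr = 14.7 kN/m.
1. 1.4(23.7) + 1.5(14.7) + 0.2(21.3) = 33.18 + 22.05 + 4.26 = 59.49
2. 1.3(23.7) + 1.5(21.3) + 0.5(14.7) = 30.81 + 31.95 + 7.35 = 70.11
3. 1.4(23.7) = 33.18
4. 1.0(23.7) - 1.0(7.9) = 23.70 - 7.90 = 15.80
5. 1.4(23.7) + 0.7(7.9) = 33.18 + 5.53 = 38.71
6. 1.3(23.7) + 0.7(4.3) + 0.7(14.7) = 30.81 + 3.01 + 10.29 = 44.11
Combination 2 governs: w_u = 70.11 kN/m.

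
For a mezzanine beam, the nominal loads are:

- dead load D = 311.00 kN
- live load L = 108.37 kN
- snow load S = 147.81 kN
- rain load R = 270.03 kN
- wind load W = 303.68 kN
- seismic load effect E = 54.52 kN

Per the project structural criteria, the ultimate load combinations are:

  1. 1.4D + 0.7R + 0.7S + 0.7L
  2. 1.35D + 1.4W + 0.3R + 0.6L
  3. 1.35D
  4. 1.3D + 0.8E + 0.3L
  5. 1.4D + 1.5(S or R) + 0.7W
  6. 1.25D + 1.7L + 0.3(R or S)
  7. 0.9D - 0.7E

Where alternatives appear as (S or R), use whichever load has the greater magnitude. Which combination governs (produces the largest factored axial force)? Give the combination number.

(S or R) → R = 270.03 kN; (R or S) → R = 270.03 kN.
1. 1.4(311.00) + 0.7(270.03) + 0.7(147.81) + 0.7(108.37) = 435.40 + 189.02 + 103.47 + 75.86 = 803.75
2. 1.35(311.00) + 1.4(303.68) + 0.3(270.03) + 0.6(108.37) = 419.85 + 425.15 + 81.01 + 65.02 = 991.03
3. 1.35(311.00) = 419.85
4. 1.3(311.00) + 0.8(54.52) + 0.3(108.37) = 404.30 + 43.62 + 32.51 = 480.43
5. 1.4(311.00) + 1.5(270.03) + 0.7(303.68) = 1053.02
6. 1.25(311.00) + 1.7(108.37) + 0.3(270.03) = 388.75 + 184.23 + 81.01 = 653.99
7. 0.9(311.00) - 0.7(54.52) = 279.90 - 38.16 = 241.74
The largest value is 1053.02 kN from combination 5.

Combination 5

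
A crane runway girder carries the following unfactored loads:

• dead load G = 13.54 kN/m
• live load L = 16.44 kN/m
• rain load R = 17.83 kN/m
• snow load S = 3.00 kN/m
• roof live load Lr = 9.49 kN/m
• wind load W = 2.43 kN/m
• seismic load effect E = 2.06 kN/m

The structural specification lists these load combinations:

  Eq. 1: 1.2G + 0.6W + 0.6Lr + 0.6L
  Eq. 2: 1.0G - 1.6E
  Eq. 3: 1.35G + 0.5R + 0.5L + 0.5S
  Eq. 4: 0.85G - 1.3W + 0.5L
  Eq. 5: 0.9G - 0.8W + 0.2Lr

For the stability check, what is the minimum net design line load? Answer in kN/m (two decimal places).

Eq. 1: 1.2(13.54) + 0.6(2.43) + 0.6(9.49) + 0.6(16.44) = 33.26
Eq. 2: 1.0(13.54) - 1.6(2.06) = 10.24
Eq. 3: 1.35(13.54) + 0.5(17.83) + 0.5(16.44) + 0.5(3.00) = 36.91
Eq. 4: 0.85(13.54) - 1.3(2.43) + 0.5(16.44) = 16.57
Eq. 5: 0.9(13.54) - 0.8(2.43) + 0.2(9.49) = 12.14
Combination 2 gives the minimum: 10.24 kN/m.

10.24 kN/m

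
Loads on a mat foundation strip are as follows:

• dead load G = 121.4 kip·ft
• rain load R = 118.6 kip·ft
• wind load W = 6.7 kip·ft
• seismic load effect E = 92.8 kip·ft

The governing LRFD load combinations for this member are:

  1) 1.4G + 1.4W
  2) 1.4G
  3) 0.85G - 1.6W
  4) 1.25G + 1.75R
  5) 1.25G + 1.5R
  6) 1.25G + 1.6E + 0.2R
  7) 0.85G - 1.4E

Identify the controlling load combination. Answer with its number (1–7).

Combination 4

1) 1.4(121.4) + 1.4(6.7) = 169.96 + 9.38 = 179.34
2) 1.4(121.4) = 169.96
3) 0.85(121.4) - 1.6(6.7) = 103.19 - 10.72 = 92.47
4) 1.25(121.4) + 1.75(118.6) = 151.75 + 207.55 = 359.30
5) 1.25(121.4) + 1.5(118.6) = 151.75 + 177.90 = 329.65
6) 1.25(121.4) + 1.6(92.8) + 0.2(118.6) = 151.75 + 148.48 + 23.72 = 323.95
7) 0.85(121.4) - 1.4(92.8) = 103.19 - 129.92 = -26.73
The largest value is 359.30 kip·ft from combination 4.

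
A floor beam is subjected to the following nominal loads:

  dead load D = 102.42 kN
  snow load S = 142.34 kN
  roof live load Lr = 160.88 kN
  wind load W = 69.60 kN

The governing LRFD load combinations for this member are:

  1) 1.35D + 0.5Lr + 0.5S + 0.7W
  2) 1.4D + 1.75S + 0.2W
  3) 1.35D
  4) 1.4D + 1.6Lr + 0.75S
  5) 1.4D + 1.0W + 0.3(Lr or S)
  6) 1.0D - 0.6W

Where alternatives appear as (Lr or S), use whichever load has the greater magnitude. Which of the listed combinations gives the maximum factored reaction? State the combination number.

Combination 4

(Lr or S) → Lr = 160.88 kN.
1) 1.35(102.42) + 0.5(160.88) + 0.5(142.34) + 0.7(69.60) = 138.27 + 80.44 + 71.17 + 48.72 = 338.60
2) 1.4(102.42) + 1.75(142.34) + 0.2(69.60) = 406.40
3) 1.35(102.42) = 138.27
4) 1.4(102.42) + 1.6(160.88) + 0.75(142.34) = 507.55
5) 1.4(102.42) + 1.0(69.60) + 0.3(160.88) = 143.39 + 69.60 + 48.26 = 261.25
6) 1.0(102.42) - 0.6(69.60) = 102.42 - 41.76 = 60.66
The largest value is 507.55 kN from combination 4.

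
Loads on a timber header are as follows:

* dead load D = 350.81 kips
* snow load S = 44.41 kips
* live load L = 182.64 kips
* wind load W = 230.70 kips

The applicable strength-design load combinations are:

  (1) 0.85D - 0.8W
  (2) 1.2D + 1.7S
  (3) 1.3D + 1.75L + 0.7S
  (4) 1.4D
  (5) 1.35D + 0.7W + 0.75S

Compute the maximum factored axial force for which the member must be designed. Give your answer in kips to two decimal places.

(1) 0.85(350.81) - 0.8(230.70) = 298.19 - 184.56 = 113.63
(2) 1.2(350.81) + 1.7(44.41) = 420.97 + 75.50 = 496.47
(3) 1.3(350.81) + 1.75(182.64) + 0.7(44.41) = 456.05 + 319.62 + 31.09 = 806.76
(4) 1.4(350.81) = 491.13
(5) 1.35(350.81) + 0.7(230.70) + 0.75(44.41) = 473.59 + 161.49 + 33.31 = 668.39
Combination 3 governs: P_u = 806.76 kips.

806.76 kips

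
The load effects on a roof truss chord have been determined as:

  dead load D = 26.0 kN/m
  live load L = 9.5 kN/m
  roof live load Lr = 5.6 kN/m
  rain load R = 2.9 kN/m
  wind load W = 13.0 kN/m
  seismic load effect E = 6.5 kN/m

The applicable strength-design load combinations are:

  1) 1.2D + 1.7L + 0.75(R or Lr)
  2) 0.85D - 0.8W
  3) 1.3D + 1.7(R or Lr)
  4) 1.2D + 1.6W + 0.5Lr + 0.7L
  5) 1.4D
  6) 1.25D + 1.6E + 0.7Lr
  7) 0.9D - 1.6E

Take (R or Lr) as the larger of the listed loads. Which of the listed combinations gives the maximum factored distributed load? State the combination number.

Combination 4

(R or Lr) → Lr = 5.6 kN/m.
1) 1.2(26.0) + 1.7(9.5) + 0.75(5.6) = 31.20 + 16.15 + 4.20 = 51.55
2) 0.85(26.0) - 0.8(13.0) = 22.10 - 10.40 = 11.70
3) 1.3(26.0) + 1.7(5.6) = 33.80 + 9.52 = 43.32
4) 1.2(26.0) + 1.6(13.0) + 0.5(5.6) + 0.7(9.5) = 31.20 + 20.80 + 2.80 + 6.65 = 61.45
5) 1.4(26.0) = 36.40
6) 1.25(26.0) + 1.6(6.5) + 0.7(5.6) = 32.50 + 10.40 + 3.92 = 46.82
7) 0.9(26.0) - 1.6(6.5) = 23.40 - 10.40 = 13.00
The largest value is 61.45 kN/m from combination 4.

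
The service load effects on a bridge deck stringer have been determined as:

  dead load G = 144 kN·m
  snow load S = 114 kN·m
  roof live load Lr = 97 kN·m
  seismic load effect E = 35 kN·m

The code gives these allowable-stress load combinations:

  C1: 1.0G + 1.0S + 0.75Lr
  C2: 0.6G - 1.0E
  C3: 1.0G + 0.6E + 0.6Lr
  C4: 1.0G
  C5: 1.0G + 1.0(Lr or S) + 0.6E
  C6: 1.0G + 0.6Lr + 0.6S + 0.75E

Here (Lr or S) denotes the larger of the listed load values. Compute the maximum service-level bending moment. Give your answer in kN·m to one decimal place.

(Lr or S) → S = 114 kN·m.
C1: 1.0(144) + 1.0(114) + 0.75(97) = 144.0 + 114.0 + 72.8 = 330.8
C2: 0.6(144) - 1.0(35) = 86.4 - 35.0 = 51.4
C3: 1.0(144) + 0.6(35) + 0.6(97) = 144.0 + 21.0 + 58.2 = 223.2
C4: 1.0(144) = 144.0
C5: 1.0(144) + 1.0(114) + 0.6(35) = 144.0 + 114.0 + 21.0 = 279.0
C6: 1.0(144) + 0.6(97) + 0.6(114) + 0.75(35) = 144.0 + 58.2 + 68.4 + 26.3 = 296.9
The controlling combination is 1, giving 330.8 kN·m.

330.8 kN·m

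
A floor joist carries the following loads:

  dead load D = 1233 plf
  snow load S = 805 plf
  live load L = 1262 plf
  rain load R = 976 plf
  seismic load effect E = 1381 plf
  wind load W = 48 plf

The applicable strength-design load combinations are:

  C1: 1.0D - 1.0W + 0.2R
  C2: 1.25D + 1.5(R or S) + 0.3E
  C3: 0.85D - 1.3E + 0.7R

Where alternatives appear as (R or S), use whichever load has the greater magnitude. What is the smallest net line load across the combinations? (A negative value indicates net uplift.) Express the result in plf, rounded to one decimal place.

-64.1 plf

(R or S) → R = 976 plf.
C1: 1.0(1233) - 1.0(48) + 0.2(976) = 1233.0 - 48.0 + 195.2 = 1380.2
C2: 1.25(1233) + 1.5(976) + 0.3(1381) = 1541.3 + 1464.0 + 414.3 = 3419.6
C3: 0.85(1233) - 1.3(1381) + 0.7(976) = -64.1
Combination 3 gives the minimum: -64.1 plf.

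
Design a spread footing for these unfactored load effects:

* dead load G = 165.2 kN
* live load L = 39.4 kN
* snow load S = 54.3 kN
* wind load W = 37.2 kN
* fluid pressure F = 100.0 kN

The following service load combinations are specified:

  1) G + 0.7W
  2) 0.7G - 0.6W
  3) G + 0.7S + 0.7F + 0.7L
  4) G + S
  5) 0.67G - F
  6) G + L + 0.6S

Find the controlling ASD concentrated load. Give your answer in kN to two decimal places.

1) 1.0(165.2) + 0.7(37.2) = 165.20 + 26.04 = 191.24
2) 0.7(165.2) - 0.6(37.2) = 115.64 - 22.32 = 93.32
3) 1.0(165.2) + 0.7(54.3) + 0.7(100.0) + 0.7(39.4) = 165.20 + 38.01 + 70.00 + 27.58 = 300.79
4) 1.0(165.2) + 1.0(54.3) = 165.20 + 54.30 = 219.50
5) 0.67(165.2) - 1.0(100.0) = 110.68 - 100.00 = 10.68
6) 1.0(165.2) + 1.0(39.4) + 0.6(54.3) = 165.20 + 39.40 + 32.58 = 237.18
The controlling combination is 3, giving 300.79 kN.

300.79 kN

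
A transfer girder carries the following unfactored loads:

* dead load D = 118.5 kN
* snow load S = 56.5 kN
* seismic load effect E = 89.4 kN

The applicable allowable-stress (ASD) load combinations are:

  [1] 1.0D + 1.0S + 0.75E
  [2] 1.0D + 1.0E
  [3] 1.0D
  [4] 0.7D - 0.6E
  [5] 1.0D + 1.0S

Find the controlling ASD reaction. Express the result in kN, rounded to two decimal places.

242.05 kN

[1] 1.0(118.5) + 1.0(56.5) + 0.75(89.4) = 242.05
[2] 1.0(118.5) + 1.0(89.4) = 207.90
[3] 1.0(118.5) = 118.50
[4] 0.7(118.5) - 0.6(89.4) = 29.31
[5] 1.0(118.5) + 1.0(56.5) = 175.00
Combination 1 governs: V = 242.05 kN.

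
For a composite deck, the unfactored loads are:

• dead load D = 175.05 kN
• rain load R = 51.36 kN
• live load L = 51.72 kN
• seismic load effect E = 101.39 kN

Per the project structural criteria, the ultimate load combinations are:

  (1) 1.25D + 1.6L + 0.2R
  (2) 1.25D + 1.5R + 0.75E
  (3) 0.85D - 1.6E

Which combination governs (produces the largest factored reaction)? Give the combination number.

Combination 2

(1) 1.25(175.05) + 1.6(51.72) + 0.2(51.36) = 311.84
(2) 1.25(175.05) + 1.5(51.36) + 0.75(101.39) = 371.90
(3) 0.85(175.05) - 1.6(101.39) = 148.79 - 162.22 = -13.43
The largest value is 371.90 kN from combination 2.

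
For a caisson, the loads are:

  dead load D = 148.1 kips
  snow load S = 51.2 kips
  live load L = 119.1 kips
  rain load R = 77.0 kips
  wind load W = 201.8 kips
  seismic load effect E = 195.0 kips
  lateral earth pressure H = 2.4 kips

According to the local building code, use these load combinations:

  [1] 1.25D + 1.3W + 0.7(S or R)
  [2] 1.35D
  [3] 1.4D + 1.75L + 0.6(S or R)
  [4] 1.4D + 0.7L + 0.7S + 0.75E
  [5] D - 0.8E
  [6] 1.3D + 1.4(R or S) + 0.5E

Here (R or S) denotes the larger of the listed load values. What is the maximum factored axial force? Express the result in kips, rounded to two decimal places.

501.37 kips

(S or R) → R = 77.0 kips; (R or S) → R = 77.0 kips.
[1] 1.25(148.1) + 1.3(201.8) + 0.7(77.0) = 501.37
[2] 1.35(148.1) = 199.94
[3] 1.4(148.1) + 1.75(119.1) + 0.6(77.0) = 461.97
[4] 1.4(148.1) + 0.7(119.1) + 0.7(51.2) + 0.75(195.0) = 472.80
[5] 1.0(148.1) - 0.8(195.0) = -7.90
[6] 1.3(148.1) + 1.4(77.0) + 0.5(195.0) = 397.83
Maximum is from combination 1.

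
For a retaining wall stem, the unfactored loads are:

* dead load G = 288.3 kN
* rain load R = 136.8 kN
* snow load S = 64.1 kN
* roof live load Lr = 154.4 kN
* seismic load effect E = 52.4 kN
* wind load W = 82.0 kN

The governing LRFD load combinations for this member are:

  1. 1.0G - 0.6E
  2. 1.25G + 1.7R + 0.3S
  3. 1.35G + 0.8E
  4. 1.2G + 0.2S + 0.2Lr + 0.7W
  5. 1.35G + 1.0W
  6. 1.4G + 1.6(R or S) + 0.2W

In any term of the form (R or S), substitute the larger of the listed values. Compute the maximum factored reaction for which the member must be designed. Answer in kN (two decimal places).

(R or S) → R = 136.8 kN.
1. 1.0(288.3) - 0.6(52.4) = 288.30 - 31.44 = 256.86
2. 1.25(288.3) + 1.7(136.8) + 0.3(64.1) = 360.38 + 232.56 + 19.23 = 612.17
3. 1.35(288.3) + 0.8(52.4) = 389.21 + 41.92 = 431.13
4. 1.2(288.3) + 0.2(64.1) + 0.2(154.4) + 0.7(82.0) = 345.96 + 12.82 + 30.88 + 57.40 = 447.06
5. 1.35(288.3) + 1.0(82.0) = 389.21 + 82.00 = 471.21
6. 1.4(288.3) + 1.6(136.8) + 0.2(82.0) = 403.62 + 218.88 + 16.40 = 638.90
The controlling combination is 6, giving 638.90 kN.

638.90 kN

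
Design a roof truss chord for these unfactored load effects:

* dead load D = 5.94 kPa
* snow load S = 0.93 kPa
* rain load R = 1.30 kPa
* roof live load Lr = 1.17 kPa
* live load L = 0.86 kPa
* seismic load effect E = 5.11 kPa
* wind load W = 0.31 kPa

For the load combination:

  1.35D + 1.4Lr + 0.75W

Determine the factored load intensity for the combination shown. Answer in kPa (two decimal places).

1.35(5.94) + 1.4(1.17) + 0.75(0.31) = 8.02 + 1.64 + 0.23 = 9.89
q_u = 9.89 kPa.

9.89 kPa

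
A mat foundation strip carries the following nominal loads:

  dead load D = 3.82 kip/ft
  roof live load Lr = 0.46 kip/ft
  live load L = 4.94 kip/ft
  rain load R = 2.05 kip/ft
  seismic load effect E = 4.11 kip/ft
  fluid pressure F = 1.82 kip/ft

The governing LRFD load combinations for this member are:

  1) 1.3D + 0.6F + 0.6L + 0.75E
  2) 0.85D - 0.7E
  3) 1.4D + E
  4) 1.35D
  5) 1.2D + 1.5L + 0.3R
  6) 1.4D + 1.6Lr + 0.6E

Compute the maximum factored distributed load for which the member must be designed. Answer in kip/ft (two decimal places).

1) 1.3(3.82) + 0.6(1.82) + 0.6(4.94) + 0.75(4.11) = 4.97 + 1.09 + 2.96 + 3.08 = 12.10
2) 0.85(3.82) - 0.7(4.11) = 3.25 - 2.88 = 0.37
3) 1.4(3.82) + 1.0(4.11) = 5.35 + 4.11 = 9.46
4) 1.35(3.82) = 5.16
5) 1.2(3.82) + 1.5(4.94) + 0.3(2.05) = 4.58 + 7.41 + 0.62 = 12.61
6) 1.4(3.82) + 1.6(0.46) + 0.6(4.11) = 8.55
Maximum is from combination 5.

12.61 kip/ft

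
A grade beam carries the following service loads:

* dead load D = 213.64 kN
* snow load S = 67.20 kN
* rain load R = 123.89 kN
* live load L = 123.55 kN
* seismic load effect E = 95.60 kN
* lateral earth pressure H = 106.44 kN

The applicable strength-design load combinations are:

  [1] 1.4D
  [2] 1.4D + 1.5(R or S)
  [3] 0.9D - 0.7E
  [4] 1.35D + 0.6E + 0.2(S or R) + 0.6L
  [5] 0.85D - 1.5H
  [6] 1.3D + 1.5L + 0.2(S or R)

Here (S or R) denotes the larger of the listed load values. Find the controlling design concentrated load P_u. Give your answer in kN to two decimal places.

487.84 kN

(R or S) → R = 123.89 kN; (S or R) → R = 123.89 kN.
[1] 1.4(213.64) = 299.10
[2] 1.4(213.64) + 1.5(123.89) = 484.93
[3] 0.9(213.64) - 0.7(95.60) = 125.36
[4] 1.35(213.64) + 0.6(95.60) + 0.2(123.89) + 0.6(123.55) = 444.68
[5] 0.85(213.64) - 1.5(106.44) = 21.93
[6] 1.3(213.64) + 1.5(123.55) + 0.2(123.89) = 487.84
Combination 6 governs: P_u = 487.84 kN.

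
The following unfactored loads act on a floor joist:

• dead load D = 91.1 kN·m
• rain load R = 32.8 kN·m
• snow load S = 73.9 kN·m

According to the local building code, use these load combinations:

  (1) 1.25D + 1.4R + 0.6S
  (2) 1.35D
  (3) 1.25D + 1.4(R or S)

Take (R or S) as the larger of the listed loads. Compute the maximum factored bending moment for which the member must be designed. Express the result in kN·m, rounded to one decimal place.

217.3 kN·m

(R or S) → S = 73.9 kN·m.
(1) 1.25(91.1) + 1.4(32.8) + 0.6(73.9) = 113.9 + 45.9 + 44.3 = 204.1
(2) 1.35(91.1) = 123.0
(3) 1.25(91.1) + 1.4(73.9) = 217.3
The controlling combination is 3, giving 217.3 kN·m.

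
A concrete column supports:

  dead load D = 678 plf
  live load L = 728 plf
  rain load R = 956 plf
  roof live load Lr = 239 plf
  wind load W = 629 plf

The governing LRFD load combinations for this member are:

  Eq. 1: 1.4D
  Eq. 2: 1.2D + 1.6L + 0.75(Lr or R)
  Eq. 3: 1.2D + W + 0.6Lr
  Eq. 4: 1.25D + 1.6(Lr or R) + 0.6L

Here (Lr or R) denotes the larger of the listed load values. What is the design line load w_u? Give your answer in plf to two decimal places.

2813.90 plf

(Lr or R) → R = 956 plf.
Eq. 1: 1.4(678) = 949.20
Eq. 2: 1.2(678) + 1.6(728) + 0.75(956) = 813.60 + 1164.80 + 717.00 = 2695.40
Eq. 3: 1.2(678) + 1.0(629) + 0.6(239) = 813.60 + 629.00 + 143.40 = 1586.00
Eq. 4: 1.25(678) + 1.6(956) + 0.6(728) = 847.50 + 1529.60 + 436.80 = 2813.90
Combination 4 governs: w_u = 2813.90 plf.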